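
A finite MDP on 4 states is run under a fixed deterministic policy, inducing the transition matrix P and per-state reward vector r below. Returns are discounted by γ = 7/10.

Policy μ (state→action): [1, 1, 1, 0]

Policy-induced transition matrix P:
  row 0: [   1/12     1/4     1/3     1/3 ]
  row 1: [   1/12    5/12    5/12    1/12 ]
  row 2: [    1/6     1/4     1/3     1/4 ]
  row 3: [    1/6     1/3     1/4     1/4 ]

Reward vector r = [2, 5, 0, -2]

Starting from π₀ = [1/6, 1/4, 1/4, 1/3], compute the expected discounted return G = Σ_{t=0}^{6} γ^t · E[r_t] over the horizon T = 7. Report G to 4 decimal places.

G = 3.8775

t=0: π = [0.1667, 0.2500, 0.2500, 0.3333], E[r] = 0.9167, γ^t·E[r] = 0.916667, running G = 0.916667
t=1: π = [0.1319, 0.3194, 0.3264, 0.2222], E[r] = 1.4167, γ^t·E[r] = 0.991667, running G = 1.908333
t=2: π = [0.1291, 0.3218, 0.3414, 0.2078], E[r] = 1.4514, γ^t·E[r] = 0.711181, running G = 2.619514
t=3: π = [0.1291, 0.3209, 0.3428, 0.2071], E[r] = 1.4486, γ^t·E[r] = 0.496884, running G = 3.116397
t=4: π = [0.1292, 0.3208, 0.3428, 0.2073], E[r] = 1.4475, γ^t·E[r] = 0.347555, running G = 3.463952
t=5: π = [0.1292, 0.3207, 0.3428, 0.2073], E[r] = 1.4474, γ^t·E[r] = 0.243263, running G = 3.707216
t=6: π = [0.1292, 0.3207, 0.3428, 0.2073], E[r] = 1.4474, γ^t·E[r] = 0.170283, running G = 3.877499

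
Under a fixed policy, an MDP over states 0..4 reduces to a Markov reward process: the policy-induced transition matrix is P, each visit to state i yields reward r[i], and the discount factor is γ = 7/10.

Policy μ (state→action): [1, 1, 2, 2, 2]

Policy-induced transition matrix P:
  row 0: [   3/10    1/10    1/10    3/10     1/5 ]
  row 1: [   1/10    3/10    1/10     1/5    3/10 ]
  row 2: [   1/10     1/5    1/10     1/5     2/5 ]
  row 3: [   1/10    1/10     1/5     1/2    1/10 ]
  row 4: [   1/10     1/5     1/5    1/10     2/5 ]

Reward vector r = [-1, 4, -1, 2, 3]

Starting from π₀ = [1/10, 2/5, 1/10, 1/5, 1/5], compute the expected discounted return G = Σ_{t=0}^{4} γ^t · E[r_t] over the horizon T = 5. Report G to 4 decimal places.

G = 5.6850

t=0: π = [0.1000, 0.4000, 0.1000, 0.2000, 0.2000], E[r] = 2.4000, γ^t·E[r] = 2.400000, running G = 2.400000
t=1: π = [0.1200, 0.2100, 0.1400, 0.2500, 0.2800], E[r] = 1.9200, γ^t·E[r] = 1.344000, running G = 3.744000
t=2: π = [0.1240, 0.1840, 0.1530, 0.2590, 0.2800], E[r] = 1.8170, γ^t·E[r] = 0.890330, running G = 4.634330
t=3: π = [0.1248, 0.1801, 0.1539, 0.2621, 0.2791], E[r] = 1.8032, γ^t·E[r] = 0.618498, running G = 5.252828
t=4: π = [0.1250, 0.1793, 0.1541, 0.2632, 0.2784], E[r] = 1.7998, γ^t·E[r] = 0.432132, running G = 5.684960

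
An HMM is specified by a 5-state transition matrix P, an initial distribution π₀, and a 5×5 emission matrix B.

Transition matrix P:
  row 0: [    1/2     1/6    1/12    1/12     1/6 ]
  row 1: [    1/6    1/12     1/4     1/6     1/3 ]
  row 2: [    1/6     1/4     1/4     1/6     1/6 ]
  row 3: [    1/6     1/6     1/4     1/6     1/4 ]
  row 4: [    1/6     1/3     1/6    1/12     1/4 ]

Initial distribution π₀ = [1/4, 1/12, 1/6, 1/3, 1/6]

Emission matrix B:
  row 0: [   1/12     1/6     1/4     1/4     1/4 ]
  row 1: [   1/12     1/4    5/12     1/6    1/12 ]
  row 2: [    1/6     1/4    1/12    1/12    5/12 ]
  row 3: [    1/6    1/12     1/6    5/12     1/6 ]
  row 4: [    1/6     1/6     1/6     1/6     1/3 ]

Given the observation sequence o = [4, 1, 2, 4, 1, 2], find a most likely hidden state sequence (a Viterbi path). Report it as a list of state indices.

t=0: δ = [6.250e-02, 6.944e-03, 6.944e-02, 5.556e-02, 5.556e-02]  (obs o_0=4)
t=1: δ = [5.208e-03, 4.630e-03, 4.340e-03, 9.645e-04, 2.315e-03]  ψ = [0, 4, 2, 2, 3]  (obs o_1=1)
t=2: δ = [6.510e-04, 4.521e-04, 9.645e-05, 1.286e-04, 2.572e-04]  ψ = [0, 2, 1, 1, 1]  (obs o_2=2)
t=3: δ = [8.138e-05, 9.042e-06, 4.710e-05, 1.256e-05, 5.023e-05]  ψ = [0, 0, 1, 1, 1]  (obs o_3=4)
t=4: δ = [6.782e-06, 4.186e-06, 2.943e-06, 6.541e-07, 2.261e-06]  ψ = [0, 4, 2, 2, 0]  (obs o_4=1)
t=5: δ = [8.477e-07, 4.710e-07, 8.721e-08, 1.163e-07, 2.326e-07]  ψ = [0, 0, 1, 1, 1]  (obs o_5=2)
backtrack: best end state = 0; path = [0, 0, 0, 0, 0, 0]

path = [0, 0, 0, 0, 0, 0]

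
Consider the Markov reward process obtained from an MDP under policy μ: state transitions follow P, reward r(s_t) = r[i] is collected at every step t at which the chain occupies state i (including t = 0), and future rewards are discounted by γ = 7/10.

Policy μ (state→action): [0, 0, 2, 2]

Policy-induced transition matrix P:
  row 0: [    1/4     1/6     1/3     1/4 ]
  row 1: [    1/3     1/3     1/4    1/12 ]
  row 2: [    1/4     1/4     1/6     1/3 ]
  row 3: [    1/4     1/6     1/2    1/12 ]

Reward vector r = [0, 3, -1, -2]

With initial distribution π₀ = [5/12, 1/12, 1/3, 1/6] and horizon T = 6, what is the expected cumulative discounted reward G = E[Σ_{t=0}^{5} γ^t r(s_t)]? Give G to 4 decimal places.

G = -0.5440

t=0: π = [0.4167, 0.0833, 0.3333, 0.1667], E[r] = -0.4167, γ^t·E[r] = -0.416667, running G = -0.416667
t=1: π = [0.2569, 0.2083, 0.2986, 0.2361], E[r] = -0.1458, γ^t·E[r] = -0.102083, running G = -0.518750
t=2: π = [0.2674, 0.2263, 0.3056, 0.2008], E[r] = -0.0284, γ^t·E[r] = -0.013895, running G = -0.532645
t=3: π = [0.2689, 0.2298, 0.2970, 0.2043], E[r] = -0.0161, γ^t·E[r] = -0.005508, running G = -0.538153
t=4: π = [0.2692, 0.2297, 0.2987, 0.2024], E[r] = -0.0143, γ^t·E[r] = -0.003444, running G = -0.541597
t=5: π = [0.2691, 0.2298, 0.2981, 0.2029], E[r] = -0.0143, γ^t·E[r] = -0.002410, running G = -0.544006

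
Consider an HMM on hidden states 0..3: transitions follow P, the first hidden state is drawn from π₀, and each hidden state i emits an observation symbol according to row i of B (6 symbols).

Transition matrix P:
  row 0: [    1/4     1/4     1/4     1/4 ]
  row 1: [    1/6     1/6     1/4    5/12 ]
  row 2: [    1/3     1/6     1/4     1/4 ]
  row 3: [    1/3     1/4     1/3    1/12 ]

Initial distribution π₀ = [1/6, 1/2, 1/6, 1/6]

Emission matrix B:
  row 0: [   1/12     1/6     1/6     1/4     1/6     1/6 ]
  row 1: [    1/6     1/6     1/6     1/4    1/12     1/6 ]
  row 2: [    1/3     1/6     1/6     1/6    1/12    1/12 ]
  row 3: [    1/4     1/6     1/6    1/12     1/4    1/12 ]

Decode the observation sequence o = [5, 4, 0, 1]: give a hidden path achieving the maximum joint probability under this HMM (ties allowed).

t=0: δ = [2.778e-02, 8.333e-02, 1.389e-02, 1.389e-02]  (obs o_0=5)
t=1: δ = [2.315e-03, 1.157e-03, 1.736e-03, 8.681e-03]  ψ = [1, 1, 1, 1]  (obs o_1=4)
t=2: δ = [2.411e-04, 3.617e-04, 9.645e-04, 1.808e-04]  ψ = [3, 3, 3, 3]  (obs o_2=0)
t=3: δ = [5.358e-05, 2.679e-05, 4.019e-05, 4.019e-05]  ψ = [2, 2, 2, 2]  (obs o_3=1)
backtrack: best end state = 0; path = [1, 3, 2, 0]

path = [1, 3, 2, 0]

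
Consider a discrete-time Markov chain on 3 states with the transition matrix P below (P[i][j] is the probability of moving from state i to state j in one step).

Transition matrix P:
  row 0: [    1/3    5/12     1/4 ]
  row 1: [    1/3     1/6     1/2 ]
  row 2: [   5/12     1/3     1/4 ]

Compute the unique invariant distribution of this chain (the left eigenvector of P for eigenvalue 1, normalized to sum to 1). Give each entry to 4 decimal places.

Balance equations π_j = Σ_i π_i·P[i][j]:
  π_0 = 1/3·π_0 + 1/3·π_1 + 5/12·π_2
  π_1 = 5/12·π_0 + 1/6·π_1 + 1/3·π_2
  normalize: π_0 + π_1 + π_2 = 1
Solving the linear system gives exactly π = [22/61, 19/61, 20/61].

π = [0.3607, 0.3115, 0.3279]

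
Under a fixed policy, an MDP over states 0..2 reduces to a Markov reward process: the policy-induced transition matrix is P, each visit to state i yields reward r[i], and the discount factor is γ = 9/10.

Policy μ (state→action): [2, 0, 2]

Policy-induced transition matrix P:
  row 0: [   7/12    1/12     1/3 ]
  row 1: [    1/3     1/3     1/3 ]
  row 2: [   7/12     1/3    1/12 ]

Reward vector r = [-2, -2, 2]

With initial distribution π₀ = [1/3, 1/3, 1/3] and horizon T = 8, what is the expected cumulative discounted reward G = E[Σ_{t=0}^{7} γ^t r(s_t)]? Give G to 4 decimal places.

t=0: π = [0.3333, 0.3333, 0.3333], E[r] = -0.6667, γ^t·E[r] = -0.666667, running G = -0.666667
t=1: π = [0.5000, 0.2500, 0.2500], E[r] = -1.0000, γ^t·E[r] = -0.900000, running G = -1.566667
t=2: π = [0.5208, 0.2083, 0.2708], E[r] = -0.9167, γ^t·E[r] = -0.742500, running G = -2.309167
t=3: π = [0.5313, 0.2031, 0.2656], E[r] = -0.9375, γ^t·E[r] = -0.683438, running G = -2.992604
t=4: π = [0.5326, 0.2005, 0.2669], E[r] = -0.9323, γ^t·E[r] = -0.611677, running G = -3.604281
t=5: π = [0.5332, 0.2002, 0.2666], E[r] = -0.9336, γ^t·E[r] = -0.551278, running G = -4.155559
t=6: π = [0.5333, 0.2000, 0.2667], E[r] = -0.9333, γ^t·E[r] = -0.495977, running G = -4.651536
t=7: π = [0.5333, 0.2000, 0.2667], E[r] = -0.9333, γ^t·E[r] = -0.446418, running G = -5.097954

G = -5.0980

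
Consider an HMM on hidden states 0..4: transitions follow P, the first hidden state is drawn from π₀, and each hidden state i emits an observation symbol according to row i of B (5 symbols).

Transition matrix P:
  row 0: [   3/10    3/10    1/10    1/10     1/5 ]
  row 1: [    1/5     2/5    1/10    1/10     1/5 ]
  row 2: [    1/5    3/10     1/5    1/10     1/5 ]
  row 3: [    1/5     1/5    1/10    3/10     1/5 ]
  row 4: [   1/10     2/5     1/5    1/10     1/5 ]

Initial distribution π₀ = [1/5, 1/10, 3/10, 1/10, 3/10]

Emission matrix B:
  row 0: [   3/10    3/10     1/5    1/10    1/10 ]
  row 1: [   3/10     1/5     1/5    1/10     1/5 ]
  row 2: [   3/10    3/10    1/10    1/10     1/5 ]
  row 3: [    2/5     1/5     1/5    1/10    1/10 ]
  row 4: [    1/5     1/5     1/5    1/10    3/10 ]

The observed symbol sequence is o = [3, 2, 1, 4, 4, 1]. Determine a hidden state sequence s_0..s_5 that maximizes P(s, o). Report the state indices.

path = [4, 1, 1, 1, 1, 1]

t=0: δ = [2.000e-02, 1.000e-02, 3.000e-02, 1.000e-02, 3.000e-02]  (obs o_0=3)
t=1: δ = [1.200e-03, 2.400e-03, 6.000e-04, 6.000e-04, 1.200e-03]  ψ = [0, 4, 2, 2, 2]  (obs o_1=2)
t=2: δ = [1.440e-04, 1.920e-04, 7.200e-05, 4.800e-05, 9.600e-05]  ψ = [1, 1, 1, 1, 1]  (obs o_2=1)
t=3: δ = [4.320e-06, 1.536e-05, 3.840e-06, 1.920e-06, 1.152e-05]  ψ = [0, 1, 1, 1, 1]  (obs o_3=4)
t=4: δ = [3.072e-07, 1.229e-06, 4.608e-07, 1.536e-07, 9.216e-07]  ψ = [1, 1, 4, 1, 1]  (obs o_4=4)
t=5: δ = [7.373e-08, 9.830e-08, 5.530e-08, 2.458e-08, 4.915e-08]  ψ = [1, 1, 4, 1, 1]  (obs o_5=1)
backtrack: best end state = 1; path = [4, 1, 1, 1, 1, 1]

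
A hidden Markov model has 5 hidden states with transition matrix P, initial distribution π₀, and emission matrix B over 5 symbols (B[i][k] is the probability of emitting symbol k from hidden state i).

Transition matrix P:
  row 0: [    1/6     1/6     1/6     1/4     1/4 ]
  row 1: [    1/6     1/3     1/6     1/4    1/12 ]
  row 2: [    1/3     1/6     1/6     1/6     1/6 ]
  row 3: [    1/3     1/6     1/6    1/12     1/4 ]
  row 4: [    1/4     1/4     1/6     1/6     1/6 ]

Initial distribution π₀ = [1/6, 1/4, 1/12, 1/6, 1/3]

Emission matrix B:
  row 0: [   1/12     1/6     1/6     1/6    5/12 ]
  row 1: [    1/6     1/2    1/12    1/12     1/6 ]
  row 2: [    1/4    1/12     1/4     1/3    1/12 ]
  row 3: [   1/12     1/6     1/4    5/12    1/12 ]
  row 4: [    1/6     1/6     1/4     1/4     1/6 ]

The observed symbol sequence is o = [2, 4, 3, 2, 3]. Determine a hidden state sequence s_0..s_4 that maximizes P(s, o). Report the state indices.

path = [4, 0, 3, 0, 3]

t=0: δ = [2.778e-02, 2.083e-02, 2.083e-02, 4.167e-02, 8.333e-02]  (obs o_0=2)
t=1: δ = [8.681e-03, 3.472e-03, 1.157e-03, 1.157e-03, 2.315e-03]  ψ = [4, 4, 4, 4, 4]  (obs o_1=4)
t=2: δ = [2.411e-04, 1.206e-04, 4.823e-04, 9.042e-04, 5.425e-04]  ψ = [0, 0, 0, 0, 0]  (obs o_2=3)
t=3: δ = [5.023e-05, 1.256e-05, 3.768e-05, 2.261e-05, 5.651e-05]  ψ = [3, 3, 3, 4, 3]  (obs o_3=2)
t=4: δ = [2.355e-06, 1.177e-06, 3.140e-06, 5.233e-06, 3.140e-06]  ψ = [4, 4, 4, 0, 0]  (obs o_4=3)
backtrack: best end state = 3; path = [4, 0, 3, 0, 3]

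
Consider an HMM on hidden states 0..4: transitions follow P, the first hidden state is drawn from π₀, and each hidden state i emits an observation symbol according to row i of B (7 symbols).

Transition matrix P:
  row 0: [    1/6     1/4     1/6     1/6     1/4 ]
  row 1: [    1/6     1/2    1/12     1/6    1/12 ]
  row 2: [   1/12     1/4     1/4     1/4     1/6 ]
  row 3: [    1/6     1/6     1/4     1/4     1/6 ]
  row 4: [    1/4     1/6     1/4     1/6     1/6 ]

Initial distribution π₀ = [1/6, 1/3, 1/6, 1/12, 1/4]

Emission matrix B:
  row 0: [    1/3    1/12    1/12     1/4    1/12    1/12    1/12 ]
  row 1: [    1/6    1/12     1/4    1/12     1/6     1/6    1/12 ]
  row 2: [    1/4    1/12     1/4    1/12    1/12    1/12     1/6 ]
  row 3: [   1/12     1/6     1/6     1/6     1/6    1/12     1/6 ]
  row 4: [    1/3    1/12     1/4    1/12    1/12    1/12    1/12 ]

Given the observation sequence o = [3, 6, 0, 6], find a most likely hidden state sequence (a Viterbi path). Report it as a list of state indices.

t=0: δ = [4.167e-02, 2.778e-02, 1.389e-02, 1.389e-02, 2.083e-02]  (obs o_0=3)
t=1: δ = [5.787e-04, 1.157e-03, 1.157e-03, 1.157e-03, 8.681e-04]  ψ = [0, 1, 0, 0, 0]  (obs o_1=6)
t=2: δ = [7.234e-05, 9.645e-05, 7.234e-05, 2.411e-05, 6.430e-05]  ψ = [4, 1, 2, 2, 2]  (obs o_2=0)
t=3: δ = [1.340e-06, 4.019e-06, 3.014e-06, 3.014e-06, 1.507e-06]  ψ = [1, 1, 2, 2, 0]  (obs o_3=6)
backtrack: best end state = 1; path = [1, 1, 1, 1]

path = [1, 1, 1, 1]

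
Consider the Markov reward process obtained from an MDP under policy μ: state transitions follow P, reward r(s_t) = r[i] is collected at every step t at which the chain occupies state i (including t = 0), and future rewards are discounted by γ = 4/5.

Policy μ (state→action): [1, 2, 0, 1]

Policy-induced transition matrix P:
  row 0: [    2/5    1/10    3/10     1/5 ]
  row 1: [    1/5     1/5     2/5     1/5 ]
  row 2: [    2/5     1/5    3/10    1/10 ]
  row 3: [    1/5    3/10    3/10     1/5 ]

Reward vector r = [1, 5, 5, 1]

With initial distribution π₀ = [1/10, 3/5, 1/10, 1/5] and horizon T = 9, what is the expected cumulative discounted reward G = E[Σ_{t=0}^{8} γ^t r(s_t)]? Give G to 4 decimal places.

G = 14.0723

t=0: π = [0.1000, 0.6000, 0.1000, 0.2000], E[r] = 3.8000, γ^t·E[r] = 3.800000, running G = 3.800000
t=1: π = [0.2400, 0.2100, 0.3600, 0.1900], E[r] = 3.2800, γ^t·E[r] = 2.624000, running G = 6.424000
t=2: π = [0.3200, 0.1950, 0.3210, 0.1640], E[r] = 3.0640, γ^t·E[r] = 1.960960, running G = 8.384960
t=3: π = [0.3282, 0.1844, 0.3195, 0.1679], E[r] = 3.0156, γ^t·E[r] = 1.543987, running G = 9.928947
t=4: π = [0.3295, 0.1840, 0.3184, 0.1681], E[r] = 3.0096, γ^t·E[r] = 1.232749, running G = 11.161696
t=5: π = [0.3296, 0.1839, 0.3184, 0.1682], E[r] = 3.0090, γ^t·E[r] = 0.985986, running G = 12.147682
t=6: π = [0.3296, 0.1839, 0.3184, 0.1682], E[r] = 3.0090, γ^t·E[r] = 0.788782, running G = 12.936464
t=7: π = [0.3296, 0.1839, 0.3184, 0.1682], E[r] = 3.0090, γ^t·E[r] = 0.631026, running G = 13.567490
t=8: π = [0.3296, 0.1839, 0.3184, 0.1682], E[r] = 3.0090, γ^t·E[r] = 0.504821, running G = 14.072311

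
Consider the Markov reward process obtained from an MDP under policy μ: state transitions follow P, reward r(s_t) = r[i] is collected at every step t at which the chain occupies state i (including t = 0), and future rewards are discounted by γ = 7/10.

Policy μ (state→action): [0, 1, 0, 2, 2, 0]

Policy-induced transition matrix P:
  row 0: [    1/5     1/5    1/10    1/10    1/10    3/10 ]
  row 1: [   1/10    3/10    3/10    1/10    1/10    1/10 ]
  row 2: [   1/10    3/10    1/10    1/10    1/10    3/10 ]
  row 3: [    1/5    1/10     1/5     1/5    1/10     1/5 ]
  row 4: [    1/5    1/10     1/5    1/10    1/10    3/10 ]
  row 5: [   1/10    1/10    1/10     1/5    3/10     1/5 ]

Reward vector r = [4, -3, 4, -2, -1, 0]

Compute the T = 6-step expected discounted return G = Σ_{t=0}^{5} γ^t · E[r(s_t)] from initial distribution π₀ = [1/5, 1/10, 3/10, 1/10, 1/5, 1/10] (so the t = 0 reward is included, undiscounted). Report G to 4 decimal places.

t=0: π = [0.2000, 0.1000, 0.3000, 0.1000, 0.2000, 0.1000], E[r] = 1.3000, γ^t·E[r] = 1.300000, running G = 1.300000
t=1: π = [0.1500, 0.2000, 0.1500, 0.1200, 0.1200, 0.2600], E[r] = 0.2400, γ^t·E[r] = 0.168000, running G = 1.468000
t=2: π = [0.1390, 0.1850, 0.1640, 0.1380, 0.1520, 0.2220], E[r] = 0.2290, γ^t·E[r] = 0.112210, running G = 1.580210
t=3: π = [0.1429, 0.1837, 0.1660, 0.1360, 0.1444, 0.2270], E[r] = 0.2681, γ^t·E[r] = 0.091958, running G = 1.672168
t=4: π = [0.1423, 0.1842, 0.1648, 0.1363, 0.1454, 0.2270], E[r] = 0.2578, γ^t·E[r] = 0.061886, running G = 1.734054
t=5: π = [0.1424, 0.1840, 0.1650, 0.1363, 0.1454, 0.2268], E[r] = 0.2595, γ^t·E[r] = 0.043619, running G = 1.777673

G = 1.7777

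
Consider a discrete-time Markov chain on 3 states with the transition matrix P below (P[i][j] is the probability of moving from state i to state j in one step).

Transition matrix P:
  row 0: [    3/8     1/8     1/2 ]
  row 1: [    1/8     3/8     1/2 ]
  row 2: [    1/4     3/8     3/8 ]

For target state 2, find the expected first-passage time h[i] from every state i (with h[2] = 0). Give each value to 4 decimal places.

h = [2.0000, 2.0000, 0.0000]

First-step conditioning: h[2] = 0; for i ≠ 2, h[i] = 1 + Σ_k P[i][k]·h[k].
  h[0] = 1 + 3/8·h[0] + 1/8·h[1]
  h[1] = 1 + 1/8·h[0] + 3/8·h[1]
Solving the 2×2 linear system over states ≠ 2 gives exactly h = [2, 2, 0] (h[2] = 0 is the target).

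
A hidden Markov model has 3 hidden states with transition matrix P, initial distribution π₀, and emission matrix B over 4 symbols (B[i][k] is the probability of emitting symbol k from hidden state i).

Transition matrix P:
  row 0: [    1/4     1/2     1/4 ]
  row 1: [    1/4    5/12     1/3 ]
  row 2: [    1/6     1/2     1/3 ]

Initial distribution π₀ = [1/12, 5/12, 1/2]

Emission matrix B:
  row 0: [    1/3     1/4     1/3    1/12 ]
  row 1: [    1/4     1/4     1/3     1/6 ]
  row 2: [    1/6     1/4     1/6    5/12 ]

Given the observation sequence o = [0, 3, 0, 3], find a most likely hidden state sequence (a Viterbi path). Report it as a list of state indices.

path = [1, 2, 1, 2]

t=0: δ = [2.778e-02, 1.042e-01, 8.333e-02]  (obs o_0=0)
t=1: δ = [2.170e-03, 7.234e-03, 1.447e-02]  ψ = [1, 1, 1]  (obs o_1=3)
t=2: δ = [8.038e-04, 1.808e-03, 8.038e-04]  ψ = [2, 2, 2]  (obs o_2=0)
t=3: δ = [3.768e-05, 1.256e-04, 2.512e-04]  ψ = [1, 1, 1]  (obs o_3=3)
backtrack: best end state = 2; path = [1, 2, 1, 2]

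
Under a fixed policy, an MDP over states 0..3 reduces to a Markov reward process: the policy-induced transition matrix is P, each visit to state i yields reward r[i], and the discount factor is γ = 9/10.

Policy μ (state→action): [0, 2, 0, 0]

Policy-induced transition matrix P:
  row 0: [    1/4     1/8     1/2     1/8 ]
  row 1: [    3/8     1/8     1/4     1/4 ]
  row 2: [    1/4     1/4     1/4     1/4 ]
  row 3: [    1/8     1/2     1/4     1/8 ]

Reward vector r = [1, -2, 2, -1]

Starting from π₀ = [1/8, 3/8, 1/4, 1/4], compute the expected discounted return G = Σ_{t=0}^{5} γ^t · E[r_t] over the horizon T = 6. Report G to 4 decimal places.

G = 0.3459

t=0: π = [0.1250, 0.3750, 0.2500, 0.2500], E[r] = -0.3750, γ^t·E[r] = -0.375000, running G = -0.375000
t=1: π = [0.2656, 0.2500, 0.2813, 0.2031], E[r] = 0.1250, γ^t·E[r] = 0.112500, running G = -0.262500
t=2: π = [0.2559, 0.2363, 0.3164, 0.1914], E[r] = 0.2246, γ^t·E[r] = 0.181934, running G = -0.080566
t=3: π = [0.2556, 0.2363, 0.3140, 0.1941], E[r] = 0.2168, γ^t·E[r] = 0.158045, running G = 0.077479
t=4: π = [0.2553, 0.2370, 0.3139, 0.1938], E[r] = 0.2152, γ^t·E[r] = 0.141219, running G = 0.218698
t=5: π = [0.2554, 0.2369, 0.3138, 0.1939], E[r] = 0.2154, γ^t·E[r] = 0.127169, running G = 0.345867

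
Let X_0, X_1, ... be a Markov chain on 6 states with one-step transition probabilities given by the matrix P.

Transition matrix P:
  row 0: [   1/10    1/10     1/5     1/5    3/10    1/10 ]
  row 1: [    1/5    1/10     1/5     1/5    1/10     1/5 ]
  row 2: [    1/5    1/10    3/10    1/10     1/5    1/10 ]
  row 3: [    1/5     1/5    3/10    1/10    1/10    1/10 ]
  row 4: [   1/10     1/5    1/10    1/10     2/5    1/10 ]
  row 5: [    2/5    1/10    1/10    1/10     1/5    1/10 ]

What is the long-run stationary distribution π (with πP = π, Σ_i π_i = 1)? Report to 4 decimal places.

π = [0.1808, 0.1371, 0.1977, 0.1318, 0.2390, 0.1137]

Balance equations π_j = Σ_i π_i·P[i][j]:
  π_0 = 1/10·π_0 + 1/5·π_1 + 1/5·π_2 + 1/5·π_3 + 1/10·π_4 + 2/5·π_5
  π_1 = 1/10·π_0 + 1/10·π_1 + 1/10·π_2 + 1/5·π_3 + 1/5·π_4 + 1/10·π_5
  π_2 = 1/5·π_0 + 1/5·π_1 + 3/10·π_2 + 3/10·π_3 + 1/10·π_4 + 1/10·π_5
  π_3 = 1/5·π_0 + 1/5·π_1 + 1/10·π_2 + 1/10·π_3 + 1/10·π_4 + 1/10·π_5
  π_4 = 3/10·π_0 + 1/10·π_1 + 1/5·π_2 + 1/10·π_3 + 2/5·π_4 + 1/5·π_5
  normalize: π_0 + π_1 + π_2 + π_3 + π_4 + π_5 = 1
Solving the linear system gives exactly π = [2015/11147, 1528/11147, 4407/22294, 1469/11147, 2664/11147, 2535/22294].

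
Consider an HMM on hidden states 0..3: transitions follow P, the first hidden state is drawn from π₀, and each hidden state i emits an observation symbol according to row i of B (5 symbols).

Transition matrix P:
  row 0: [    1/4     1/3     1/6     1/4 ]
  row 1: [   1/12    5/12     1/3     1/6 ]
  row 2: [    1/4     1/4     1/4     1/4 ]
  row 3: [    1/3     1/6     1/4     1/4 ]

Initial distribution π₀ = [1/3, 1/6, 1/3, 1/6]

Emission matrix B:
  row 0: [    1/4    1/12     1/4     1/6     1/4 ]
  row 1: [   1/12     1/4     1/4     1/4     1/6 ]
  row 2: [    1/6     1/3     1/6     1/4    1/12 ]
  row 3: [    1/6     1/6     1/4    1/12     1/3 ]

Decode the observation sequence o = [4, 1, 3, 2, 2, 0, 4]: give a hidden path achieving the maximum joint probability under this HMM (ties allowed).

path = [0, 1, 1, 1, 1, 2, 3]

t=0: δ = [8.333e-02, 2.778e-02, 2.778e-02, 5.556e-02]  (obs o_0=4)
t=1: δ = [1.736e-03, 6.944e-03, 4.630e-03, 3.472e-03]  ψ = [0, 0, 0, 0]  (obs o_1=1)
t=2: δ = [1.929e-04, 7.234e-04, 5.787e-04, 9.645e-05]  ψ = [2, 1, 1, 1]  (obs o_2=3)
t=3: δ = [3.617e-05, 7.535e-05, 4.019e-05, 3.617e-05]  ψ = [2, 1, 1, 2]  (obs o_3=2)
t=4: δ = [3.014e-06, 7.849e-06, 4.186e-06, 3.140e-06]  ψ = [3, 1, 1, 1]  (obs o_4=2)
t=5: δ = [2.616e-07, 2.725e-07, 4.361e-07, 2.180e-07]  ψ = [2, 1, 1, 1]  (obs o_5=0)
t=6: δ = [2.725e-08, 1.893e-08, 9.085e-09, 3.634e-08]  ψ = [2, 1, 2, 2]  (obs o_6=4)
backtrack: best end state = 3; path = [0, 1, 1, 1, 1, 2, 3]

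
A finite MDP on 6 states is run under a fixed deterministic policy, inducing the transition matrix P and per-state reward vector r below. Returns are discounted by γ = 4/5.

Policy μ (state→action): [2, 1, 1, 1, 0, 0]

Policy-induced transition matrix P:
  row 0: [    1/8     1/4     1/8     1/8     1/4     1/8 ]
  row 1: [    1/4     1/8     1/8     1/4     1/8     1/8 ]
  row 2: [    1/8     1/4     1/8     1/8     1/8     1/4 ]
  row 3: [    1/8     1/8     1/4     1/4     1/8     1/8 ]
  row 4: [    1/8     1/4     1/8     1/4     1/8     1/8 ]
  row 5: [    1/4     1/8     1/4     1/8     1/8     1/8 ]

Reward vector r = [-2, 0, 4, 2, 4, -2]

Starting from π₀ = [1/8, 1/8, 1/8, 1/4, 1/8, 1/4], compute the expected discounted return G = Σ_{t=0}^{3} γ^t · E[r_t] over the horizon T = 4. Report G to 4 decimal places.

t=0: π = [0.1250, 0.1250, 0.1250, 0.2500, 0.1250, 0.2500], E[r] = 0.7500, γ^t·E[r] = 0.750000, running G = 0.750000
t=1: π = [0.1719, 0.1719, 0.1875, 0.1875, 0.1406, 0.1406], E[r] = 1.0625, γ^t·E[r] = 0.850000, running G = 1.600000
t=2: π = [0.1641, 0.1875, 0.1660, 0.1875, 0.1465, 0.1484], E[r] = 1.0000, γ^t·E[r] = 0.640000, running G = 2.240000
t=3: π = [0.1670, 0.1846, 0.1670, 0.1902, 0.1455, 0.1458], E[r] = 1.0049, γ^t·E[r] = 0.514500, running G = 2.754500

G = 2.7545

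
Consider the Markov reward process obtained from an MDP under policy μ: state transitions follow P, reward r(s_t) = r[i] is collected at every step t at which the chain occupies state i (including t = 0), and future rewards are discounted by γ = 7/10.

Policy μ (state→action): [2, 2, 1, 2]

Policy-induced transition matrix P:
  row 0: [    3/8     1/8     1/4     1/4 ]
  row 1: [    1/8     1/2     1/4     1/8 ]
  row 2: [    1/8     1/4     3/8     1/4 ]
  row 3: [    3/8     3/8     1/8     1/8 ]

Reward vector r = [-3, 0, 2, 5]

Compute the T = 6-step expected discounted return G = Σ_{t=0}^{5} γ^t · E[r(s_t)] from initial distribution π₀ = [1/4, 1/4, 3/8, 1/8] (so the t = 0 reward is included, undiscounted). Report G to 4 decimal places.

G = 2.2174

t=0: π = [0.2500, 0.2500, 0.3750, 0.1250], E[r] = 0.6250, γ^t·E[r] = 0.625000, running G = 0.625000
t=1: π = [0.2188, 0.2969, 0.2813, 0.2031], E[r] = 0.9219, γ^t·E[r] = 0.645313, running G = 1.270313
t=2: π = [0.2305, 0.3223, 0.2598, 0.1875], E[r] = 0.7656, γ^t·E[r] = 0.375156, running G = 1.645469
t=3: π = [0.2295, 0.3252, 0.2590, 0.1863], E[r] = 0.7610, γ^t·E[r] = 0.261018, running G = 1.906487
t=4: π = [0.2289, 0.3259, 0.2591, 0.1861], E[r] = 0.7617, γ^t·E[r] = 0.182881, running G = 2.089368
t=5: π = [0.2288, 0.3261, 0.2591, 0.1860], E[r] = 0.7620, γ^t·E[r] = 0.128073, running G = 2.217442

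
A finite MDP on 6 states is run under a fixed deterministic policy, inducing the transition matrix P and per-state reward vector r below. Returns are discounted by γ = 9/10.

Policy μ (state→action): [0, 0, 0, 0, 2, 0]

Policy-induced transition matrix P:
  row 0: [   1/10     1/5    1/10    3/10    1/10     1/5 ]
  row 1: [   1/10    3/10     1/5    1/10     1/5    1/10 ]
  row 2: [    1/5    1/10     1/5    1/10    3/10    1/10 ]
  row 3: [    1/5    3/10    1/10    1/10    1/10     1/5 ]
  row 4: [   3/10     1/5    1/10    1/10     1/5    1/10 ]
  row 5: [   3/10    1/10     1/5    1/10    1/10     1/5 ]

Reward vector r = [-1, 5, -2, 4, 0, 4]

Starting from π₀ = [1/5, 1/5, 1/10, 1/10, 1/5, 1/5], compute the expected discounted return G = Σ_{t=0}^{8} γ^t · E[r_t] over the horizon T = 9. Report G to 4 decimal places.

t=0: π = [0.2000, 0.2000, 0.1000, 0.1000, 0.2000, 0.2000], E[r] = 1.8000, γ^t·E[r] = 1.800000, running G = 1.800000
t=1: π = [0.2000, 0.2000, 0.1500, 0.1400, 0.1600, 0.1500], E[r] = 1.6600, γ^t·E[r] = 1.494000, running G = 3.294000
t=2: π = [0.1910, 0.2040, 0.1500, 0.1400, 0.1660, 0.1490], E[r] = 1.6850, γ^t·E[r] = 1.364850, running G = 4.658850
t=3: π = [0.1920, 0.2045, 0.1503, 0.1382, 0.1670, 0.1480], E[r] = 1.6747, γ^t·E[r] = 1.220856, running G = 5.879706
t=4: π = [0.1919, 0.2044, 0.1503, 0.1384, 0.1672, 0.1478], E[r] = 1.6747, γ^t·E[r] = 1.098751, running G = 6.978457
t=5: π = [0.1919, 0.2045, 0.1503, 0.1384, 0.1672, 0.1478], E[r] = 1.6747, γ^t·E[r] = 0.988891, running G = 7.967349
t=6: π = [0.1919, 0.2045, 0.1503, 0.1384, 0.1672, 0.1478], E[r] = 1.6747, γ^t·E[r] = 0.890023, running G = 8.857372
t=7: π = [0.1919, 0.2045, 0.1503, 0.1384, 0.1672, 0.1478], E[r] = 1.6747, γ^t·E[r] = 0.801021, running G = 9.658393
t=8: π = [0.1919, 0.2045, 0.1503, 0.1384, 0.1672, 0.1478], E[r] = 1.6747, γ^t·E[r] = 0.720918, running G = 10.379311

G = 10.3793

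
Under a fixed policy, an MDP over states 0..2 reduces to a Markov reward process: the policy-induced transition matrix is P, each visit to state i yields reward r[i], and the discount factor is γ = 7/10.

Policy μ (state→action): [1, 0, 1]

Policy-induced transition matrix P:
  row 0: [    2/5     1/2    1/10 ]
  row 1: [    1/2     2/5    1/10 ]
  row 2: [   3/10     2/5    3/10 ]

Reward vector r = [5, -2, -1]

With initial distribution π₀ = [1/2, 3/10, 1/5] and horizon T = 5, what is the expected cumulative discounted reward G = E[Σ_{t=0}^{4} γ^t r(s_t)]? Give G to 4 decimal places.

G = 3.6362

t=0: π = [0.5000, 0.3000, 0.2000], E[r] = 1.7000, γ^t·E[r] = 1.700000, running G = 1.700000
t=1: π = [0.4100, 0.4500, 0.1400], E[r] = 1.0100, γ^t·E[r] = 0.707000, running G = 2.407000
t=2: π = [0.4310, 0.4410, 0.1280], E[r] = 1.1450, γ^t·E[r] = 0.561050, running G = 2.968050
t=3: π = [0.4313, 0.4431, 0.1256], E[r] = 1.1447, γ^t·E[r] = 0.392632, running G = 3.360682
t=4: π = [0.4318, 0.4431, 0.1251], E[r] = 1.1474, γ^t·E[r] = 0.275484, running G = 3.636166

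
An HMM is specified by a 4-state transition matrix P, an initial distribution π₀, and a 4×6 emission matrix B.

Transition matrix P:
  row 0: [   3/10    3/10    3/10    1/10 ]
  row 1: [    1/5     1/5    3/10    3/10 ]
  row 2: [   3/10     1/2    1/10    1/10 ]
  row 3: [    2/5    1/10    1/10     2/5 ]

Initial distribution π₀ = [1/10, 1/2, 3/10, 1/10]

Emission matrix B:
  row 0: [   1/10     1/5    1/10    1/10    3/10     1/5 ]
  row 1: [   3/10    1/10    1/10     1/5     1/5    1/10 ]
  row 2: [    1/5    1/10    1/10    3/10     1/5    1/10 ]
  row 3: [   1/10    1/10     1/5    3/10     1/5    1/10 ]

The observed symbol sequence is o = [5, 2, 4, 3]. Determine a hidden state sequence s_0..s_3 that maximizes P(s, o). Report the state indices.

t=0: δ = [2.000e-02, 5.000e-02, 3.000e-02, 1.000e-02]  (obs o_0=5)
t=1: δ = [1.000e-03, 1.500e-03, 1.500e-03, 3.000e-03]  ψ = [1, 2, 1, 1]  (obs o_1=2)
t=2: δ = [3.600e-04, 1.500e-04, 9.000e-05, 2.400e-04]  ψ = [3, 2, 1, 3]  (obs o_2=4)
t=3: δ = [1.080e-05, 2.160e-05, 3.240e-05, 2.880e-05]  ψ = [0, 0, 0, 3]  (obs o_3=3)
backtrack: best end state = 2; path = [1, 3, 0, 2]

path = [1, 3, 0, 2]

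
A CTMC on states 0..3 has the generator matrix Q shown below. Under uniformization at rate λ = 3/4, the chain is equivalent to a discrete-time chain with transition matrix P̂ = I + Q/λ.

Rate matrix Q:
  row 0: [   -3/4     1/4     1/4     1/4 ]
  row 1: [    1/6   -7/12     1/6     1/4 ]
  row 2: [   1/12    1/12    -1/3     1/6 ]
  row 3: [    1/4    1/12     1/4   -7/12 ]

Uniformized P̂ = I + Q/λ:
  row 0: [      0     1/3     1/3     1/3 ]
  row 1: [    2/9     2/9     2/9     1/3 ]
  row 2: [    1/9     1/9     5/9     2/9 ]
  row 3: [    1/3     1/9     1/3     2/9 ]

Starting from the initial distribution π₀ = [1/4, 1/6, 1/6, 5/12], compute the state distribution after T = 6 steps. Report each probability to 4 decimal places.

π = [0.1686, 0.1672, 0.4046, 0.2596]

t=0: π = [0.2500, 0.1667, 0.1667, 0.4167]
t=1: π = [0.1944, 0.1852, 0.3519, 0.2685]
t=2: π = [0.1698, 0.1749, 0.3909, 0.2644]
t=3: π = [0.1704, 0.1683, 0.4008, 0.2605]
t=4: π = [0.1688, 0.1677, 0.4037, 0.2599]
t=5: π = [0.1687, 0.1672, 0.4044, 0.2596]
t=6: π = [0.1686, 0.1672, 0.4046, 0.2596]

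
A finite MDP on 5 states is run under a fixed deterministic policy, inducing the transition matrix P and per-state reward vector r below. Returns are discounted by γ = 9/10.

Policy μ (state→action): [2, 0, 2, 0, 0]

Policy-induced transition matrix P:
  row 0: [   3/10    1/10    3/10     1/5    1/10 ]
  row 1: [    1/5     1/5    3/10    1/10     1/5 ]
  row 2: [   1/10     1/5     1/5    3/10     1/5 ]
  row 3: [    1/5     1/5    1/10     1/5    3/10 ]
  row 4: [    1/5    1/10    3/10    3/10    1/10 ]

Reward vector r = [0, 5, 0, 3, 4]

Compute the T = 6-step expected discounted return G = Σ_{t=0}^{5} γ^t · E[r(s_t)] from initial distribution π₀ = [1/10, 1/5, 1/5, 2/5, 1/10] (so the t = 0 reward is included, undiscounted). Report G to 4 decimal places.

t=0: π = [0.1000, 0.2000, 0.2000, 0.4000, 0.1000], E[r] = 2.6000, γ^t·E[r] = 2.600000, running G = 2.600000
t=1: π = [0.1900, 0.1800, 0.2000, 0.2100, 0.2200], E[r] = 2.4100, γ^t·E[r] = 2.169000, running G = 4.769000
t=2: π = [0.1990, 0.1590, 0.2380, 0.2240, 0.1800], E[r] = 2.1870, γ^t·E[r] = 1.771470, running G = 6.540470
t=3: π = [0.1961, 0.1621, 0.2314, 0.2259, 0.1845], E[r] = 2.2262, γ^t·E[r] = 1.622900, running G = 8.163370
t=4: π = [0.1965, 0.1619, 0.2317, 0.2254, 0.1845], E[r] = 2.2240, γ^t·E[r] = 1.459140, running G = 9.622510
t=5: π = [0.1965, 0.1619, 0.2318, 0.2254, 0.1844], E[r] = 2.2235, γ^t·E[r] = 1.312974, running G = 10.935484

G = 10.9355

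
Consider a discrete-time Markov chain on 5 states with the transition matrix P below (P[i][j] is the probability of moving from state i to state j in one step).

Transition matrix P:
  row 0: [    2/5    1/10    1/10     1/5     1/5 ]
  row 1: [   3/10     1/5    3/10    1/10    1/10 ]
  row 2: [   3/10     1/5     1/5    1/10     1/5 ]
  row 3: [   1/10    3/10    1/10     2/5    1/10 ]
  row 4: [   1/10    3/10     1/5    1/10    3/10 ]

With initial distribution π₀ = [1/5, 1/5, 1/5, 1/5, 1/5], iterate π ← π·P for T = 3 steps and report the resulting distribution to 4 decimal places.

π = [0.2540, 0.2104, 0.1782, 0.1786, 0.1788]

t=0: π = [0.2000, 0.2000, 0.2000, 0.2000, 0.2000]
t=1: π = [0.2400, 0.2200, 0.1800, 0.1800, 0.1800]
t=2: π = [0.2520, 0.2120, 0.1800, 0.1780, 0.1780]
t=3: π = [0.2540, 0.2104, 0.1782, 0.1786, 0.1788]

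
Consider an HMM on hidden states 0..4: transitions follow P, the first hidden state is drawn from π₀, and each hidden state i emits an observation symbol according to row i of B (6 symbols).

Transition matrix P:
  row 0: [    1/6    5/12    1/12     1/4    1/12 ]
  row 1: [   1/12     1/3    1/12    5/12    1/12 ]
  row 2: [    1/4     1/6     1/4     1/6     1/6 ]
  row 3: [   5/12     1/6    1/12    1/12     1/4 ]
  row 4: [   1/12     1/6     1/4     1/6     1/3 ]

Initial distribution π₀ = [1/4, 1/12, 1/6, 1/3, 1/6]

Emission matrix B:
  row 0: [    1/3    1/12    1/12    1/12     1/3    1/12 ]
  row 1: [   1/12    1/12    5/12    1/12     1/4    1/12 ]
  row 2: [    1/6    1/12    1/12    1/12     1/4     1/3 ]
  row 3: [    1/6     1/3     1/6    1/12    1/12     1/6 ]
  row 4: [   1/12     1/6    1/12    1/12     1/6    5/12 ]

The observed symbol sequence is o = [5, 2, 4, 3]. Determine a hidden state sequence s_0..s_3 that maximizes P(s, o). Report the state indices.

path = [4, 1, 1, 3]

t=0: δ = [2.083e-02, 6.944e-03, 5.556e-02, 5.556e-02, 6.944e-02]  (obs o_0=5)
t=1: δ = [1.929e-03, 4.823e-03, 1.447e-03, 1.929e-03, 1.929e-03]  ψ = [3, 4, 4, 4, 4]  (obs o_1=2)
t=2: δ = [2.679e-04, 4.019e-04, 1.206e-04, 1.674e-04, 1.072e-04]  ψ = [3, 1, 4, 1, 4]  (obs o_2=4)
t=3: δ = [5.814e-06, 1.116e-05, 2.791e-06, 1.395e-05, 3.489e-06]  ψ = [3, 1, 1, 1, 3]  (obs o_3=3)
backtrack: best end state = 3; path = [4, 1, 1, 3]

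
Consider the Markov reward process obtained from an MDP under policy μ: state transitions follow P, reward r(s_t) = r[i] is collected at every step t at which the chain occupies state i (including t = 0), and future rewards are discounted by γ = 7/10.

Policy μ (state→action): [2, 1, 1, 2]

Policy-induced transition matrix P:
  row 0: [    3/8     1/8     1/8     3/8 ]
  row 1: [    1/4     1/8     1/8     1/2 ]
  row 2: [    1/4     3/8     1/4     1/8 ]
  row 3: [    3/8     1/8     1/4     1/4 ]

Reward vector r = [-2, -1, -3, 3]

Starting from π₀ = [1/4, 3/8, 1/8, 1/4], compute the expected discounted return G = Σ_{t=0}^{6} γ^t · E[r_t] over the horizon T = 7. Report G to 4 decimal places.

t=0: π = [0.2500, 0.3750, 0.1250, 0.2500], E[r] = -0.5000, γ^t·E[r] = -0.500000, running G = -0.500000
t=1: π = [0.3125, 0.1563, 0.1719, 0.3594], E[r] = -0.2188, γ^t·E[r] = -0.153125, running G = -0.653125
t=2: π = [0.3340, 0.1680, 0.1914, 0.3066], E[r] = -0.4902, γ^t·E[r] = -0.240215, running G = -0.893340
t=3: π = [0.3301, 0.1729, 0.1873, 0.3098], E[r] = -0.4653, γ^t·E[r] = -0.159609, running G = -1.052949
t=4: π = [0.3300, 0.1718, 0.1871, 0.3111], E[r] = -0.4600, γ^t·E[r] = -0.110444, running G = -1.163393
t=5: π = [0.3301, 0.1718, 0.1873, 0.3108], E[r] = -0.4614, γ^t·E[r] = -0.077554, running G = -1.240947
t=6: π = [0.3301, 0.1718, 0.1873, 0.3108], E[r] = -0.4614, γ^t·E[r] = -0.054286, running G = -1.295234

G = -1.2952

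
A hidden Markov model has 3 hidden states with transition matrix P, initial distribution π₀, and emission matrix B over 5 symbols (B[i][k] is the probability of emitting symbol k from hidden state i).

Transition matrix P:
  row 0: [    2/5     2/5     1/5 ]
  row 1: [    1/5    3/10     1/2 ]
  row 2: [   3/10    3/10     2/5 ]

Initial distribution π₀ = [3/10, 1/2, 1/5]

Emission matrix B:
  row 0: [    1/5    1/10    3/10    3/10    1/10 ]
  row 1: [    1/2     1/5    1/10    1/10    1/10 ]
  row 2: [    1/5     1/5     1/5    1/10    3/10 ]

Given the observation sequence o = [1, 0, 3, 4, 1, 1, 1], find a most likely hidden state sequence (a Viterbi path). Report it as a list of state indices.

path = [1, 1, 2, 2, 2, 2, 2]

t=0: δ = [3.000e-02, 1.000e-01, 4.000e-02]  (obs o_0=1)
t=1: δ = [4.000e-03, 1.500e-02, 1.000e-02]  ψ = [1, 1, 1]  (obs o_1=0)
t=2: δ = [9.000e-04, 4.500e-04, 7.500e-04]  ψ = [1, 1, 1]  (obs o_2=3)
t=3: δ = [3.600e-05, 3.600e-05, 9.000e-05]  ψ = [0, 0, 2]  (obs o_3=4)
t=4: δ = [2.700e-06, 5.400e-06, 7.200e-06]  ψ = [2, 2, 2]  (obs o_4=1)
t=5: δ = [2.160e-07, 4.320e-07, 5.760e-07]  ψ = [2, 2, 2]  (obs o_5=1)
t=6: δ = [1.728e-08, 3.456e-08, 4.608e-08]  ψ = [2, 2, 2]  (obs o_6=1)
backtrack: best end state = 2; path = [1, 1, 2, 2, 2, 2, 2]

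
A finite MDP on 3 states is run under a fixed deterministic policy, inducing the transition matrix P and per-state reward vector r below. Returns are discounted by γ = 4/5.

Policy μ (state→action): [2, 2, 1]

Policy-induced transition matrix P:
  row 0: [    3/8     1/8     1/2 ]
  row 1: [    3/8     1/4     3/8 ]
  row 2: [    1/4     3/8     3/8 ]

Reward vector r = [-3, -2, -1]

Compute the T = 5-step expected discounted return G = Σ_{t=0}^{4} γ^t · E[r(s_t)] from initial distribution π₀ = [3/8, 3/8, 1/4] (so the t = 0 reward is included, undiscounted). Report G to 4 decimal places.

t=0: π = [0.3750, 0.3750, 0.2500], E[r] = -2.1250, γ^t·E[r] = -2.125000, running G = -2.125000
t=1: π = [0.3438, 0.2344, 0.4219], E[r] = -1.9219, γ^t·E[r] = -1.537500, running G = -3.662500
t=2: π = [0.3223, 0.2598, 0.4180], E[r] = -1.9043, γ^t·E[r] = -1.218750, running G = -4.881250
t=3: π = [0.3228, 0.2620, 0.4153], E[r] = -1.9075, γ^t·E[r] = -0.976625, running G = -5.857875
t=4: π = [0.3231, 0.2616, 0.4153], E[r] = -1.9077, γ^t·E[r] = -0.781413, running G = -6.639288

G = -6.6393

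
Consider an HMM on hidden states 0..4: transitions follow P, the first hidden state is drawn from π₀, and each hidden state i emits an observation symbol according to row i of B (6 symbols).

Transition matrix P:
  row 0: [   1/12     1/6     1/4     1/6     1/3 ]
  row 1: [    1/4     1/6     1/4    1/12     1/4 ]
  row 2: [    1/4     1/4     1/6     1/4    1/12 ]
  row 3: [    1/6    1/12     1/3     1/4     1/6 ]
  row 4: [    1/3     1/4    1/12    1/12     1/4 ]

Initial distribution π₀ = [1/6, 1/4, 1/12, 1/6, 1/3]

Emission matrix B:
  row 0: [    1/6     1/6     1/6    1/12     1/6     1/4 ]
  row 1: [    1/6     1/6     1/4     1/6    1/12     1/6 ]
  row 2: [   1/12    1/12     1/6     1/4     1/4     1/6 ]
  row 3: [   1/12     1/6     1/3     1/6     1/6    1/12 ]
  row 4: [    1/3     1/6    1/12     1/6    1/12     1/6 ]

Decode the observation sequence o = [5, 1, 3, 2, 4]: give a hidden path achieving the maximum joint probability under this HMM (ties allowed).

path = [4, 0, 2, 3, 2]

t=0: δ = [4.167e-02, 4.167e-02, 1.389e-02, 1.389e-02, 5.556e-02]  (obs o_0=5)
t=1: δ = [3.086e-03, 2.315e-03, 8.681e-04, 1.157e-03, 2.315e-03]  ψ = [4, 4, 0, 0, 0]  (obs o_1=1)
t=2: δ = [6.430e-05, 9.645e-05, 1.929e-04, 8.573e-05, 1.715e-04]  ψ = [4, 4, 0, 0, 0]  (obs o_2=3)
t=3: δ = [9.526e-06, 1.206e-05, 5.358e-06, 1.608e-05, 3.572e-06]  ψ = [4, 2, 2, 2, 4]  (obs o_3=2)
t=4: δ = [5.023e-07, 1.674e-07, 1.340e-06, 6.698e-07, 2.646e-07]  ψ = [1, 1, 3, 3, 0]  (obs o_4=4)
backtrack: best end state = 2; path = [4, 0, 2, 3, 2]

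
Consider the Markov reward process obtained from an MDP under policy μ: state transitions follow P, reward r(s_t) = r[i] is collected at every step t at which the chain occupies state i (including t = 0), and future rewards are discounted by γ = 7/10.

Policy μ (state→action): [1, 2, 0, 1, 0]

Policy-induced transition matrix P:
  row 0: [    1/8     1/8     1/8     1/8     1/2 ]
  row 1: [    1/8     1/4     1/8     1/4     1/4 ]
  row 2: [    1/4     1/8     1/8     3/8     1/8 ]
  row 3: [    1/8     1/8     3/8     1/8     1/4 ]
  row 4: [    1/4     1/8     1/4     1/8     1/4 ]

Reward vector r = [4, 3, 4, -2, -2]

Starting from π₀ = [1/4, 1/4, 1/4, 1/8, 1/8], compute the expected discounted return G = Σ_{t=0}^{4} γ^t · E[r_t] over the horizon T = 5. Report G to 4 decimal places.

t=0: π = [0.2500, 0.2500, 0.2500, 0.1250, 0.1250], E[r] = 2.2500, γ^t·E[r] = 2.250000, running G = 2.250000
t=1: π = [0.1719, 0.1563, 0.1719, 0.2188, 0.2813], E[r] = 0.8438, γ^t·E[r] = 0.590625, running G = 2.840625
t=2: π = [0.1816, 0.1445, 0.2148, 0.1875, 0.2715], E[r] = 1.1016, γ^t·E[r] = 0.539766, running G = 3.380391
t=3: π = [0.1858, 0.1431, 0.2058, 0.1968, 0.2686], E[r] = 1.0649, γ^t·E[r] = 0.365275, running G = 3.745666
t=4: π = [0.1843, 0.1429, 0.2078, 0.1943, 0.2707], E[r] = 1.0668, γ^t·E[r] = 0.256132, running G = 4.001798

G = 4.0018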